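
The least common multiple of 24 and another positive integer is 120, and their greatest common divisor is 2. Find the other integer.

gcd × lcm = product of the two integers, so the other integer is (2 × 120) / 24 = 10.

10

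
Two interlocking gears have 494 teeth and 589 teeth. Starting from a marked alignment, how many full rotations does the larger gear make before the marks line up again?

The first common completion time is the LCM of the periods.
494 = 2 × 13 × 19
589 = 19 × 31
LCM(494, 589) = 2 × 13 × 19 × 31 = 15314.
Rotations for period 589: 15314 / 589 = 26.

26 rotations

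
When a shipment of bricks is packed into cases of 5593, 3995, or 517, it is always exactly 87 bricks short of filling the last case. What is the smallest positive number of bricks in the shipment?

307528

Being 87 short of a full case of size k means N ≡ −87 (mod k), i.e. N + 87 is a multiple of each size.
5593 = 7 × 17 × 47
3995 = 5 × 17 × 47
517 = 11 × 47
LCM(5593, 3995, 517) = 5 × 7 × 11 × 17 × 47 = 307615.
Smallest positive N is 307615 − 87 = 307528.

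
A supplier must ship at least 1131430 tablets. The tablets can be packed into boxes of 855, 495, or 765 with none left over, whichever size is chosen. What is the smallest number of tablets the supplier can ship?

1279080

The number of tablets must be a common multiple of 855, 495, and 765, so a multiple of their LCM.
855 = 3^2 × 5 × 19
495 = 3^2 × 5 × 11
765 = 3^2 × 5 × 17
LCM(855, 495, 765) = 3^2 × 5 × 11 × 17 × 19 = 159885.
Smallest multiple of 159885 that is ≥ 1131430: ⌈1131430/159885⌉ × 159885 = 8 × 159885 = 1279080.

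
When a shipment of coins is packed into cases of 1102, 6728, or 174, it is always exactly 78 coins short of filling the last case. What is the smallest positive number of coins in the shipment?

Being 78 short of a full case of size k means N ≡ −78 (mod k), i.e. N + 78 is a multiple of each size.
1102 = 2 × 19 × 29
6728 = 2^3 × 29^2
174 = 2 × 3 × 29
LCM(1102, 6728, 174) = 2^3 × 3 × 19 × 29^2 = 383496.
Smallest positive N is 383496 − 78 = 383418.

383418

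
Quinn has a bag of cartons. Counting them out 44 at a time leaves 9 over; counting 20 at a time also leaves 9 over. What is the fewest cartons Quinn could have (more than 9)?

N − 9 must be a common multiple of 44 and 20.
44 = 2^2 × 11
20 = 2^2 × 5
LCM(44, 20) = 2^2 × 5 × 11 = 220.
Smallest N > 9 is LCM + 9 = 220 + 9 = 229.

229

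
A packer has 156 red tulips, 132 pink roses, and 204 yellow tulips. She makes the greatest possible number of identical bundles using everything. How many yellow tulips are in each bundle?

17

Number of bundles = gcd(156, 132, 204).
156 = 2^2 × 3 × 13
132 = 2^2 × 3 × 11
204 = 2^2 × 3 × 17
gcd(156, 132, 204) = 2^2 × 3 = 12.
yellow tulips per bundle = 204 / 12 = 17.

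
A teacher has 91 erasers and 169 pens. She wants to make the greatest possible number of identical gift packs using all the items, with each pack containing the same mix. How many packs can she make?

The pack count must divide each quantity, so the greatest is gcd(91, 169).
91 = 7 × 13
169 = 13^2
gcd(91, 169) = 13.

13 packs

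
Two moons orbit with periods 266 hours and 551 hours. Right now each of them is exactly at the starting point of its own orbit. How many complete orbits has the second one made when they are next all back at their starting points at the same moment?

The first common completion time is the LCM of the periods.
266 = 2 × 7 × 19
551 = 19 × 29
LCM(266, 551) = 2 × 7 × 19 × 29 = 7714.
Orbits for period 551: 7714 / 551 = 14.

14 orbits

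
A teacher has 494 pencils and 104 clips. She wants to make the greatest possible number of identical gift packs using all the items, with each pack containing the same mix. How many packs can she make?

26 packs

By the Euclidean algorithm:
494 = 4 × 104 + 78
104 = 1 × 78 + 26
78 = 3 × 26 + 0
gcd(494, 104) = 26.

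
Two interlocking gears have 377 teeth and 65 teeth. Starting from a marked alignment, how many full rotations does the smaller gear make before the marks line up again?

The first common completion time is the LCM of the periods.
377 = 13 × 29
65 = 5 × 13
LCM(377, 65) = 5 × 13 × 29 = 1885.
Rotations for period 65: 1885 / 65 = 29.

29 rotations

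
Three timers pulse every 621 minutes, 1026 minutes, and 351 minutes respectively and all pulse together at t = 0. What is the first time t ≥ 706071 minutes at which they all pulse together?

920322 minutes

Joint pulses occur at multiples of LCM(621, 1026, 351).
621 = 3^3 × 23
1026 = 2 × 3^3 × 19
351 = 3^3 × 13
LCM(621, 1026, 351) = 2 × 3^3 × 13 × 19 × 23 = 306774.
Smallest multiple of 306774 that is ≥ 706071: ⌈706071/306774⌉ × 306774 = 3 × 306774 = 920322.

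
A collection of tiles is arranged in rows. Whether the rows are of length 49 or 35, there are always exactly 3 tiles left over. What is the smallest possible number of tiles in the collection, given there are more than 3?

N − 3 must be a common multiple of 49 and 35.
49 = 7^2
35 = 5 × 7
LCM(49, 35) = 5 × 7^2 = 245.
Smallest N > 3 is LCM + 3 = 245 + 3 = 248.

248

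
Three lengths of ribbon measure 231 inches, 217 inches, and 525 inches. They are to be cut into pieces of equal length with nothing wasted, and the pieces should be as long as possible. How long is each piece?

The greatest length dividing all of 231, 217, and 525 is their gcd.
231 = 3 × 7 × 11
217 = 7 × 31
525 = 3 × 5^2 × 7
gcd(231, 217, 525) = 7.

7 inches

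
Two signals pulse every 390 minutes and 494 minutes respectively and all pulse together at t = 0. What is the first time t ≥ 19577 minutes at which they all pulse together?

Joint pulses occur at multiples of LCM(390, 494).
390 = 2 × 3 × 5 × 13
494 = 2 × 13 × 19
LCM(390, 494) = 2 × 3 × 5 × 13 × 19 = 7410.
Smallest multiple of 7410 that is ≥ 19577: ⌈19577/7410⌉ × 7410 = 3 × 7410 = 22230.

22230 minutes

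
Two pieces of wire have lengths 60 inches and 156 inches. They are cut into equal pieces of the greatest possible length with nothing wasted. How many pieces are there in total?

Piece length = gcd(60, 156).
60 = 2^2 × 3 × 5
156 = 2^2 × 3 × 13
gcd(60, 156) = 2^2 × 3 = 12.
Total pieces = 60/12 + 156/12 = 5 + 13 = 18.

18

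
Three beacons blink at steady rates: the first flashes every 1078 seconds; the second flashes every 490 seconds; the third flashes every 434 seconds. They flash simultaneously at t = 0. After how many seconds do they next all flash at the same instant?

167090 seconds

We need the least common multiple of the intervals.
1078 = 2 × 7^2 × 11
490 = 2 × 5 × 7^2
434 = 2 × 7 × 31
LCM(1078, 490, 434) = 2 × 5 × 7^2 × 11 × 31 = 167090.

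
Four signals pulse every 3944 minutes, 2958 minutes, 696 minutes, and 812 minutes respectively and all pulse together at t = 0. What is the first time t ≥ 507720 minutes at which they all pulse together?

Joint pulses occur at multiples of LCM(3944, 2958, 696, 812).
3944 = 2^3 × 17 × 29
2958 = 2 × 3 × 17 × 29
696 = 2^3 × 3 × 29
812 = 2^2 × 7 × 29
LCM(3944, 2958, 696, 812) = 2^3 × 3 × 7 × 17 × 29 = 82824.
Smallest multiple of 82824 that is ≥ 507720: ⌈507720/82824⌉ × 82824 = 7 × 82824 = 579768.

579768 minutes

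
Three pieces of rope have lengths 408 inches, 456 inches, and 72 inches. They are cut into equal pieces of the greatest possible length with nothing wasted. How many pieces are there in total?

39

Piece length = gcd(408, 456, 72).
408 = 2^3 × 3 × 17
456 = 2^3 × 3 × 19
72 = 2^3 × 3^2
gcd(408, 456, 72) = 2^3 × 3 = 24.
Total pieces = 408/24 + 456/24 + 72/24 = 17 + 19 + 3 = 39.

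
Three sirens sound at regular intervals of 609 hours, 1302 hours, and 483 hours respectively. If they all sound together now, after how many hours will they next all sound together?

868434 hours

They coincide at every common multiple of the periods; the first is the LCM.
609 = 3 × 7 × 29
1302 = 2 × 3 × 7 × 31
483 = 3 × 7 × 23
LCM(609, 1302, 483) = 2 × 3 × 7 × 23 × 29 × 31 = 868434.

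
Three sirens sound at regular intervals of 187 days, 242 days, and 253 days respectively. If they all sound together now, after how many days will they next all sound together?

They coincide at every common multiple of the periods; the first is the LCM.
187 = 11 × 17
242 = 2 × 11^2
253 = 11 × 23
LCM(187, 242, 253) = 2 × 11^2 × 17 × 23 = 94622.

94622 days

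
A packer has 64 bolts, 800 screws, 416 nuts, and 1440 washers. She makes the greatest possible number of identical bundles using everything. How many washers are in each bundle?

45

Number of bundles = gcd(64, 800, 416, 1440).
64 = 2^6
800 = 2^5 × 5^2
416 = 2^5 × 13
1440 = 2^5 × 3^2 × 5
gcd(64, 800, 416, 1440) = 2^5 = 32.
washers per bundle = 1440 / 32 = 45.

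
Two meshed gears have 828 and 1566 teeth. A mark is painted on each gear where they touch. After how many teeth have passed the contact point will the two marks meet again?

The first simultaneous occurrence is after LCM of the individual periods.
828 = 2^2 × 3^2 × 23
1566 = 2 × 3^3 × 29
LCM(828, 1566) = 2^2 × 3^3 × 23 × 29 = 72036.

72036 teeth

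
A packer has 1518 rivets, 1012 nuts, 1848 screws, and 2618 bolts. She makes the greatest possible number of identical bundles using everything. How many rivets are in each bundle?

69

Number of bundles = gcd(1518, 1012, 1848, 2618).
1518 = 2 × 3 × 11 × 23
1012 = 2^2 × 11 × 23
1848 = 2^3 × 3 × 7 × 11
2618 = 2 × 7 × 11 × 17
gcd(1518, 1012, 1848, 2618) = 2 × 11 = 22.
rivets per bundle = 1518 / 22 = 69.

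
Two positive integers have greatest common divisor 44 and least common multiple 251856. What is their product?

11081664

For any two positive integers, gcd × lcm = product = 44 × 251856 = 11081664.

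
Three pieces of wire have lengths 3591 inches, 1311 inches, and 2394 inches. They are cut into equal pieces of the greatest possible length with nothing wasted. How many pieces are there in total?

128

Piece length = gcd(3591, 1311, 2394).
3591 = 3^3 × 7 × 19
1311 = 3 × 19 × 23
2394 = 2 × 3^2 × 7 × 19
gcd(3591, 1311, 2394) = 3 × 19 = 57.
Total pieces = 3591/57 + 1311/57 + 2394/57 = 63 + 23 + 42 = 128.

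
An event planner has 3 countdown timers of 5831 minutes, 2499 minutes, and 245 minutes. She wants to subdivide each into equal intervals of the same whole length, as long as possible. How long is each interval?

The interval must divide each timer length; the longest such is the gcd.
5831 = 7^3 × 17
2499 = 3 × 7^2 × 17
245 = 5 × 7^2
gcd(5831, 2499, 245) = 7^2 = 49.

49 minutes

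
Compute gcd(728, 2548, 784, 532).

728 = 2^3 × 7 × 13
2548 = 2^2 × 7^2 × 13
784 = 2^4 × 7^2
532 = 2^2 × 7 × 19
gcd(728, 2548, 784, 532) = 2^2 × 7 = 28.

28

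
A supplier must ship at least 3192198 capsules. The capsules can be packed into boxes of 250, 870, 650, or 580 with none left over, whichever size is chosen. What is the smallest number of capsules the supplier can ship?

3393000

The number of capsules must be a common multiple of 250, 870, 650, and 580, so a multiple of their LCM.
250 = 2 × 5^3
870 = 2 × 3 × 5 × 29
650 = 2 × 5^2 × 13
580 = 2^2 × 5 × 29
LCM(250, 870, 650, 580) = 2^2 × 3 × 5^3 × 13 × 29 = 565500.
Smallest multiple of 565500 that is ≥ 3192198: ⌈3192198/565500⌉ × 565500 = 6 × 565500 = 3393000.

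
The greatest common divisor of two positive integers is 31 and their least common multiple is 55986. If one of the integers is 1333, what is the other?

1302

For two integers, gcd × lcm = product, so the other is (31 × 55986) / 1333 = 1735566 / 1333 = 1302.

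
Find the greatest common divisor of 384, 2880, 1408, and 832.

64

384 = 2^7 × 3
2880 = 2^6 × 3^2 × 5
1408 = 2^7 × 11
832 = 2^6 × 13
gcd(384, 2880, 1408, 832) = 2^6 = 64.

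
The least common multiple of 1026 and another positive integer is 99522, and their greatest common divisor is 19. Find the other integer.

gcd × lcm = product of the two integers, so the other integer is (19 × 99522) / 1026 = 1843.

1843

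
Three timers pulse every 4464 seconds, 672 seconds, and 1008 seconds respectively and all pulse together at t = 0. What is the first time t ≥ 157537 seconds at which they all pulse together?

Joint pulses occur at multiples of LCM(4464, 672, 1008).
4464 = 2^4 × 3^2 × 31
672 = 2^5 × 3 × 7
1008 = 2^4 × 3^2 × 7
LCM(4464, 672, 1008) = 2^5 × 3^2 × 7 × 31 = 62496.
Smallest multiple of 62496 that is ≥ 157537: ⌈157537/62496⌉ × 62496 = 3 × 62496 = 187488.

187488 seconds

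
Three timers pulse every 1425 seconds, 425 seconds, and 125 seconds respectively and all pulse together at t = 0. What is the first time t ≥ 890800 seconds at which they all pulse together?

969000 seconds

Joint pulses occur at multiples of LCM(1425, 425, 125).
1425 = 3 × 5^2 × 19
425 = 5^2 × 17
125 = 5^3
LCM(1425, 425, 125) = 3 × 5^3 × 17 × 19 = 121125.
Smallest multiple of 121125 that is ≥ 890800: ⌈890800/121125⌉ × 121125 = 8 × 121125 = 969000.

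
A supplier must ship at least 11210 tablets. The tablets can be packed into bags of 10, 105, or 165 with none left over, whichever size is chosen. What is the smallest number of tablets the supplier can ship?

11550

The number of tablets must be a common multiple of 10, 105, and 165, so a multiple of their LCM.
10 = 2 × 5
105 = 3 × 5 × 7
165 = 3 × 5 × 11
LCM(10, 105, 165) = 2 × 3 × 5 × 7 × 11 = 2310.
Smallest multiple of 2310 that is ≥ 11210: ⌈11210/2310⌉ × 2310 = 5 × 2310 = 11550.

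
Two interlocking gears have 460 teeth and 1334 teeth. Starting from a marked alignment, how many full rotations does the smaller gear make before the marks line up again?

All finish a whole number of cycles simultaneously at t = LCM of the periods.
460 = 2^2 × 5 × 23
1334 = 2 × 23 × 29
LCM(460, 1334) = 2^2 × 5 × 23 × 29 = 13340.
Rotations for period 460: 13340 / 460 = 29.

29 rotations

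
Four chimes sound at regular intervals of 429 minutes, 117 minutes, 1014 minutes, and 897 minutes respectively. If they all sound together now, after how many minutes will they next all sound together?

We need the least common multiple of the intervals.
429 = 3 × 11 × 13
117 = 3^2 × 13
1014 = 2 × 3 × 13^2
897 = 3 × 13 × 23
LCM(429, 117, 1014, 897) = 2 × 3^2 × 11 × 13^2 × 23 = 769626.

769626 minutes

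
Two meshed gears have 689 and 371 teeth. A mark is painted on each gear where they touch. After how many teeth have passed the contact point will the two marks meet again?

4823 teeth

The first simultaneous occurrence is after LCM of the individual periods.
689 = 13 × 53
371 = 7 × 53
LCM(689, 371) = 7 × 13 × 53 = 4823.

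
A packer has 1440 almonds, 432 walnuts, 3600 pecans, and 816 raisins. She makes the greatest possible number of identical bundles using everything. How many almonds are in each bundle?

30

Number of bundles = gcd(1440, 432, 3600, 816).
1440 = 2^5 × 3^2 × 5
432 = 2^4 × 3^3
3600 = 2^4 × 3^2 × 5^2
816 = 2^4 × 3 × 17
gcd(1440, 432, 3600, 816) = 2^4 × 3 = 48.
almonds per bundle = 1440 / 48 = 30.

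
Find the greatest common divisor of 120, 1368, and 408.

120 = 2^3 × 3 × 5
1368 = 2^3 × 3^2 × 19
408 = 2^3 × 3 × 17
gcd(120, 1368, 408) = 2^3 × 3 = 24.

24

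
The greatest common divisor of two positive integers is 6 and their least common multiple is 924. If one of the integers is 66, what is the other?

84

For two integers, gcd × lcm = product, so the other is (6 × 924) / 66 = 5544 / 66 = 84.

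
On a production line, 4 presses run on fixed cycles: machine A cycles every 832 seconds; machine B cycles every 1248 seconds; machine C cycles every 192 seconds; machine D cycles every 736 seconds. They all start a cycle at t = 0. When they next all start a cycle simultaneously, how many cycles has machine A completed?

The first common completion time is the LCM of the periods.
832 = 2^6 × 13
1248 = 2^5 × 3 × 13
192 = 2^6 × 3
736 = 2^5 × 23
LCM(832, 1248, 192, 736) = 2^6 × 3 × 13 × 23 = 57408.
Cycles for period 832: 57408 / 832 = 69.

69 cycles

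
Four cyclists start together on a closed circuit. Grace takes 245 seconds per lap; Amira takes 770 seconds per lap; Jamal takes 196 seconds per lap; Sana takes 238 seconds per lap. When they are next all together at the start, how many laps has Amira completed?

238 laps

The first common completion time is the LCM of the periods.
245 = 5 × 7^2
770 = 2 × 5 × 7 × 11
196 = 2^2 × 7^2
238 = 2 × 7 × 17
LCM(245, 770, 196, 238) = 2^2 × 5 × 7^2 × 11 × 17 = 183260.
Laps for period 770: 183260 / 770 = 238.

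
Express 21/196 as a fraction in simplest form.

3/28

21 = 3 × 7
196 = 2^2 × 7^2
gcd(21, 196) = 7.
Divide numerator and denominator by 7: 21/196 = 3/28.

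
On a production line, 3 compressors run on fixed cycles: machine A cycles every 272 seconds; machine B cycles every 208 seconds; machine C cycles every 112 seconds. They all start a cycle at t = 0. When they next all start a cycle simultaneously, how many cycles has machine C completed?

221 cycles

They are all back at their starting positions together after one LCM of the periods.
272 = 2^4 × 17
208 = 2^4 × 13
112 = 2^4 × 7
LCM(272, 208, 112) = 2^4 × 7 × 13 × 17 = 24752.
Cycles for period 112: 24752 / 112 = 221.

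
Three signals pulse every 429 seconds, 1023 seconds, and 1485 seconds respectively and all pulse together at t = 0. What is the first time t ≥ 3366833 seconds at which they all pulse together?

Joint pulses occur at multiples of LCM(429, 1023, 1485).
429 = 3 × 11 × 13
1023 = 3 × 11 × 31
1485 = 3^3 × 5 × 11
LCM(429, 1023, 1485) = 3^3 × 5 × 11 × 13 × 31 = 598455.
Smallest multiple of 598455 that is ≥ 3366833: ⌈3366833/598455⌉ × 598455 = 6 × 598455 = 3590730.

3590730 seconds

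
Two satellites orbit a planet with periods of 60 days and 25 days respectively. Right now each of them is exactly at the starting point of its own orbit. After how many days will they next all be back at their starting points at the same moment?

300 days

The first simultaneous occurrence is after LCM of the individual periods.
60 = 2^2 × 3 × 5
25 = 5^2
LCM(60, 25) = 2^2 × 3 × 5^2 = 300.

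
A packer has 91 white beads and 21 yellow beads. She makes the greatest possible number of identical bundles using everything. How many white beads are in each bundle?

Number of bundles = gcd(91, 21).
91 = 7 × 13
21 = 3 × 7
gcd(91, 21) = 7.
white beads per bundle = 91 / 7 = 13.

13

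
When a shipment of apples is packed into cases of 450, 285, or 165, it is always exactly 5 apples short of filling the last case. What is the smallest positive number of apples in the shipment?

Being 5 short of a full case of size k means N ≡ −5 (mod k), i.e. N + 5 is a multiple of each size.
450 = 2 × 3^2 × 5^2
285 = 3 × 5 × 19
165 = 3 × 5 × 11
LCM(450, 285, 165) = 2 × 3^2 × 5^2 × 11 × 19 = 94050.
Smallest positive N is 94050 − 5 = 94045.

94045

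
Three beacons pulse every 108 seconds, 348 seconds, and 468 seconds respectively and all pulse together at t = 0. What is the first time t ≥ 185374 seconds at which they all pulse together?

Joint pulses occur at multiples of LCM(108, 348, 468).
108 = 2^2 × 3^3
348 = 2^2 × 3 × 29
468 = 2^2 × 3^2 × 13
LCM(108, 348, 468) = 2^2 × 3^3 × 13 × 29 = 40716.
Smallest multiple of 40716 that is ≥ 185374: ⌈185374/40716⌉ × 40716 = 5 × 40716 = 203580.

203580 seconds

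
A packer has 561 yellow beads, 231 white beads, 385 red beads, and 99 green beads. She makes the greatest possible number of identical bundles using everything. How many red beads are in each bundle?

Number of bundles = gcd(561, 231, 385, 99).
561 = 3 × 11 × 17
231 = 3 × 7 × 11
385 = 5 × 7 × 11
99 = 3^2 × 11
gcd(561, 231, 385, 99) = 11.
red beads per bundle = 385 / 11 = 35.

35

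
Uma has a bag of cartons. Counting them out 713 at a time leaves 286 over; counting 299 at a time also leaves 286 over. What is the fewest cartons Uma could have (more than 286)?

9555

N − 286 must be a common multiple of 713 and 299.
713 = 23 × 31
299 = 13 × 23
LCM(713, 299) = 13 × 23 × 31 = 9269.
Smallest N > 286 is LCM + 286 = 9269 + 286 = 9555.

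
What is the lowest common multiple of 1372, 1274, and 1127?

1372 = 2^2 × 7^3
1274 = 2 × 7^2 × 13
1127 = 7^2 × 23
LCM(1372, 1274, 1127) = 2^2 × 7^3 × 13 × 23 = 410228.

410228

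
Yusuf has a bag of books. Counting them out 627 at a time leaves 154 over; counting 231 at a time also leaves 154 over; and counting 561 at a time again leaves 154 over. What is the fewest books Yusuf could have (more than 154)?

74767

N − 154 must be a common multiple of 627, 231, and 561.
627 = 3 × 11 × 19
231 = 3 × 7 × 11
561 = 3 × 11 × 17
LCM(627, 231, 561) = 3 × 7 × 11 × 17 × 19 = 74613.
Smallest N > 154 is LCM + 154 = 74613 + 154 = 74767.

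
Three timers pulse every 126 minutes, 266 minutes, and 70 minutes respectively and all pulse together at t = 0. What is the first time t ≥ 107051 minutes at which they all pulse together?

Joint pulses occur at multiples of LCM(126, 266, 70).
126 = 2 × 3^2 × 7
266 = 2 × 7 × 19
70 = 2 × 5 × 7
LCM(126, 266, 70) = 2 × 3^2 × 5 × 7 × 19 = 11970.
Smallest multiple of 11970 that is ≥ 107051: ⌈107051/11970⌉ × 11970 = 9 × 11970 = 107730.

107730 minutes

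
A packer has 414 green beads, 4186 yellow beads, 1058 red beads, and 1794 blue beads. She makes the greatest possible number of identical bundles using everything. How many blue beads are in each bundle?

39

Number of bundles = gcd(414, 4186, 1058, 1794).
414 = 2 × 3^2 × 23
4186 = 2 × 7 × 13 × 23
1058 = 2 × 23^2
1794 = 2 × 3 × 13 × 23
gcd(414, 4186, 1058, 1794) = 2 × 23 = 46.
blue beads per bundle = 1794 / 46 = 39.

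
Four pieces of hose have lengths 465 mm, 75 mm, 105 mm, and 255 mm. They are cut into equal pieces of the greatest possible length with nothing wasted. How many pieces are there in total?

60

Piece length = gcd(465, 75, 105, 255).
465 = 3 × 5 × 31
75 = 3 × 5^2
105 = 3 × 5 × 7
255 = 3 × 5 × 17
gcd(465, 75, 105, 255) = 3 × 5 = 15.
Total pieces = 465/15 + 75/15 + 105/15 + 255/15 = 31 + 5 + 7 + 17 = 60.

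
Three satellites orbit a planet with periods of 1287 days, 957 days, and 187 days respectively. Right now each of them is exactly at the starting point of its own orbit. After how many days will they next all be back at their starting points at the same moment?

634491 days

We need the least common multiple of the intervals.
1287 = 3^2 × 11 × 13
957 = 3 × 11 × 29
187 = 11 × 17
LCM(1287, 957, 187) = 3^2 × 11 × 13 × 17 × 29 = 634491.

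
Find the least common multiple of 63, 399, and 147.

63 = 3^2 × 7
399 = 3 × 7 × 19
147 = 3 × 7^2
LCM(63, 399, 147) = 3^2 × 7^2 × 19 = 8379.

8379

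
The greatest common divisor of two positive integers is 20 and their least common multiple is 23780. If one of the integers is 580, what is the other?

For two integers, gcd × lcm = product, so the other is (20 × 23780) / 580 = 475600 / 580 = 820.

820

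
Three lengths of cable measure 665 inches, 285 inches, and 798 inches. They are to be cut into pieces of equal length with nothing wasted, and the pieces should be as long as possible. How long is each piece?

The greatest length dividing all of 665, 285, and 798 is their gcd.
665 = 5 × 7 × 19
285 = 3 × 5 × 19
798 = 2 × 3 × 7 × 19
gcd(665, 285, 798) = 19.

19 inches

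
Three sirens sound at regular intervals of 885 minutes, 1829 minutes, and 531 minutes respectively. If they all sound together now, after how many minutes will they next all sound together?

We need the least common multiple of the intervals.
885 = 3 × 5 × 59
1829 = 31 × 59
531 = 3^2 × 59
LCM(885, 1829, 531) = 3^2 × 5 × 31 × 59 = 82305.

82305 minutes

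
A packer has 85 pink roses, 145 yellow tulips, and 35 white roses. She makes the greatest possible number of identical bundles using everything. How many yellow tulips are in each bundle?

Number of bundles = gcd(85, 145, 35).
85 = 5 × 17
145 = 5 × 29
35 = 5 × 7
gcd(85, 145, 35) = 5.
yellow tulips per bundle = 145 / 5 = 29.

29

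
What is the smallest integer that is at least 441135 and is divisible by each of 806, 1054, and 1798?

The integer must be a common multiple of 806, 1054, and 1798, so a multiple of their LCM.
806 = 2 × 13 × 31
1054 = 2 × 17 × 31
1798 = 2 × 29 × 31
LCM(806, 1054, 1798) = 2 × 13 × 17 × 29 × 31 = 397358.
Smallest multiple of 397358 that is ≥ 441135: ⌈441135/397358⌉ × 397358 = 2 × 397358 = 794716.

794716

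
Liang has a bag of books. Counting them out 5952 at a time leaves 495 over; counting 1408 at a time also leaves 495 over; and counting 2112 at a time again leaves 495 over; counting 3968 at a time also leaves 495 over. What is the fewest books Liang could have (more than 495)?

N − 495 must be a common multiple of 5952, 1408, 2112, and 3968.
5952 = 2^6 × 3 × 31
1408 = 2^7 × 11
2112 = 2^6 × 3 × 11
3968 = 2^7 × 31
LCM(5952, 1408, 2112, 3968) = 2^7 × 3 × 11 × 31 = 130944.
Smallest N > 495 is LCM + 495 = 130944 + 495 = 131439.

131439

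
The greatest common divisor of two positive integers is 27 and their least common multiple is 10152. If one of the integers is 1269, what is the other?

216

For two integers, gcd × lcm = product, so the other is (27 × 10152) / 1269 = 274104 / 1269 = 216.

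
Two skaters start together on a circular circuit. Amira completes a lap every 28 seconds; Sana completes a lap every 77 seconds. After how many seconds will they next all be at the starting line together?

308 seconds

They coincide at every common multiple of the periods; the first is the LCM.
28 = 2^2 × 7
77 = 7 × 11
LCM(28, 77) = 2^2 × 7 × 11 = 308.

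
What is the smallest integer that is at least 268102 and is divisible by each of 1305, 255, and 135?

The integer must be a common multiple of 1305, 255, and 135, so a multiple of their LCM.
1305 = 3^2 × 5 × 29
255 = 3 × 5 × 17
135 = 3^3 × 5
LCM(1305, 255, 135) = 3^3 × 5 × 17 × 29 = 66555.
Smallest multiple of 66555 that is ≥ 268102: ⌈268102/66555⌉ × 66555 = 5 × 66555 = 332775.

332775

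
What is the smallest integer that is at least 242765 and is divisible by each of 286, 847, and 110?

The integer must be a common multiple of 286, 847, and 110, so a multiple of their LCM.
286 = 2 × 11 × 13
847 = 7 × 11^2
110 = 2 × 5 × 11
LCM(286, 847, 110) = 2 × 5 × 7 × 11^2 × 13 = 110110.
Smallest multiple of 110110 that is ≥ 242765: ⌈242765/110110⌉ × 110110 = 3 × 110110 = 330330.

330330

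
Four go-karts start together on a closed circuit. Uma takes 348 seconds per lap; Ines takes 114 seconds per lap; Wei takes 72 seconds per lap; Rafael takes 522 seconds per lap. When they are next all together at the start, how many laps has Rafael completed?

76 laps

They are all back at their starting positions together after one LCM of the periods.
348 = 2^2 × 3 × 29
114 = 2 × 3 × 19
72 = 2^3 × 3^2
522 = 2 × 3^2 × 29
LCM(348, 114, 72, 522) = 2^3 × 3^2 × 19 × 29 = 39672.
Laps for period 522: 39672 / 522 = 76.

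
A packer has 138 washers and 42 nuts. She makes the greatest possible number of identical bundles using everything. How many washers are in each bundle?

Number of bundles = gcd(138, 42).
138 = 2 × 3 × 23
42 = 2 × 3 × 7
gcd(138, 42) = 2 × 3 = 6.
washers per bundle = 138 / 6 = 23.

23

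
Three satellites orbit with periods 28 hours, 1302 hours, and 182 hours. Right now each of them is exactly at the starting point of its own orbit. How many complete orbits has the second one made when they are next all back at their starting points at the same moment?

26 orbits

The first common completion time is the LCM of the periods.
28 = 2^2 × 7
1302 = 2 × 3 × 7 × 31
182 = 2 × 7 × 13
LCM(28, 1302, 182) = 2^2 × 3 × 7 × 13 × 31 = 33852.
Orbits for period 1302: 33852 / 1302 = 26.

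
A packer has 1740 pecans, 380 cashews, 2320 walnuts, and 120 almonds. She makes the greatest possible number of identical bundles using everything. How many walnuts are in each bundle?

116

Number of bundles = gcd(1740, 380, 2320, 120).
1740 = 2^2 × 3 × 5 × 29
380 = 2^2 × 5 × 19
2320 = 2^4 × 5 × 29
120 = 2^3 × 3 × 5
gcd(1740, 380, 2320, 120) = 2^2 × 5 = 20.
walnuts per bundle = 2320 / 20 = 116.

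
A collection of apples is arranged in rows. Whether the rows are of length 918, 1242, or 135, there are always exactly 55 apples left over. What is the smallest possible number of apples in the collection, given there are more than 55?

N − 55 must be a common multiple of 918, 1242, and 135.
918 = 2 × 3^3 × 17
1242 = 2 × 3^3 × 23
135 = 3^3 × 5
LCM(918, 1242, 135) = 2 × 3^3 × 5 × 17 × 23 = 105570.
Smallest N > 55 is LCM + 55 = 105570 + 55 = 105625.

105625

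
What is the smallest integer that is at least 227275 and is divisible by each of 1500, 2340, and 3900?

234000

The integer must be a common multiple of 1500, 2340, and 3900, so a multiple of their LCM.
1500 = 2^2 × 3 × 5^3
2340 = 2^2 × 3^2 × 5 × 13
3900 = 2^2 × 3 × 5^2 × 13
LCM(1500, 2340, 3900) = 2^2 × 3^2 × 5^3 × 13 = 58500.
Smallest multiple of 58500 that is ≥ 227275: ⌈227275/58500⌉ × 58500 = 4 × 58500 = 234000.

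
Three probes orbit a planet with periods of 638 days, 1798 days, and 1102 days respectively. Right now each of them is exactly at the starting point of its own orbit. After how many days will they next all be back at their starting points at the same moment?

375782 days

The first simultaneous occurrence is after LCM of the individual periods.
638 = 2 × 11 × 29
1798 = 2 × 29 × 31
1102 = 2 × 19 × 29
LCM(638, 1798, 1102) = 2 × 11 × 19 × 29 × 31 = 375782.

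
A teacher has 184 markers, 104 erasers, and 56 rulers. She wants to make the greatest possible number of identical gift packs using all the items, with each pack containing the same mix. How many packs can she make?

8 packs

The pack count must divide each quantity, so the greatest is gcd(184, 104, 56).
184 = 2^3 × 23
104 = 2^3 × 13
56 = 2^3 × 7
gcd(184, 104, 56) = 2^3 = 8.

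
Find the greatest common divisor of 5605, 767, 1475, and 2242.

5605 = 5 × 19 × 59
767 = 13 × 59
1475 = 5^2 × 59
2242 = 2 × 19 × 59
gcd(5605, 767, 1475, 2242) = 59.

59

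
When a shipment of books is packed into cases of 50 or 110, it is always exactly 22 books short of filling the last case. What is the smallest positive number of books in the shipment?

528

Being 22 short of a full case of size k means N ≡ −22 (mod k), i.e. N + 22 is a multiple of each size.
50 = 2 × 5^2
110 = 2 × 5 × 11
LCM(50, 110) = 2 × 5^2 × 11 = 550.
Smallest positive N is 550 − 22 = 528.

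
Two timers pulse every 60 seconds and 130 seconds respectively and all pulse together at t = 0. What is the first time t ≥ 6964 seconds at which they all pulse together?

Joint pulses occur at multiples of LCM(60, 130).
60 = 2^2 × 3 × 5
130 = 2 × 5 × 13
LCM(60, 130) = 2^2 × 3 × 5 × 13 = 780.
Smallest multiple of 780 that is ≥ 6964: ⌈6964/780⌉ × 780 = 9 × 780 = 7020.

7020 seconds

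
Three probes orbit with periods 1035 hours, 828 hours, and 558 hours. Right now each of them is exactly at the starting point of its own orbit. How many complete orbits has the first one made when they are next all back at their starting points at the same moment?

124 orbits

All finish a whole number of cycles simultaneously at t = LCM of the periods.
1035 = 3^2 × 5 × 23
828 = 2^2 × 3^2 × 23
558 = 2 × 3^2 × 31
LCM(1035, 828, 558) = 2^2 × 3^2 × 5 × 23 × 31 = 128340.
Orbits for period 1035: 128340 / 1035 = 124.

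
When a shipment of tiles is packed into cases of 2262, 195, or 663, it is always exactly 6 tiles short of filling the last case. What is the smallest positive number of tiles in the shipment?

Being 6 short of a full case of size k means N ≡ −6 (mod k), i.e. N + 6 is a multiple of each size.
2262 = 2 × 3 × 13 × 29
195 = 3 × 5 × 13
663 = 3 × 13 × 17
LCM(2262, 195, 663) = 2 × 3 × 5 × 13 × 17 × 29 = 192270.
Smallest positive N is 192270 − 6 = 192264.

192264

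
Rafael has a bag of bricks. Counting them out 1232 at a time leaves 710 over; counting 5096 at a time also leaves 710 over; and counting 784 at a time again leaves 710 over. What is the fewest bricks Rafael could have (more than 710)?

N − 710 must be a common multiple of 1232, 5096, and 784.
1232 = 2^4 × 7 × 11
5096 = 2^3 × 7^2 × 13
784 = 2^4 × 7^2
LCM(1232, 5096, 784) = 2^4 × 7^2 × 11 × 13 = 112112.
Smallest N > 710 is LCM + 710 = 112112 + 710 = 112822.

112822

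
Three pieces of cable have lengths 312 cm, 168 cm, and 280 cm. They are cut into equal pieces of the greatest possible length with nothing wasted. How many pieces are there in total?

95

Piece length = gcd(312, 168, 280).
312 = 2^3 × 3 × 13
168 = 2^3 × 3 × 7
280 = 2^3 × 5 × 7
gcd(312, 168, 280) = 2^3 = 8.
Total pieces = 312/8 + 168/8 + 280/8 = 39 + 21 + 35 = 95.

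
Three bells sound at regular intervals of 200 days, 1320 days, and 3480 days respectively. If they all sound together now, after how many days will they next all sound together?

191400 days

They coincide at every common multiple of the periods; the first is the LCM.
200 = 2^3 × 5^2
1320 = 2^3 × 3 × 5 × 11
3480 = 2^3 × 3 × 5 × 29
LCM(200, 1320, 3480) = 2^3 × 3 × 5^2 × 11 × 29 = 191400.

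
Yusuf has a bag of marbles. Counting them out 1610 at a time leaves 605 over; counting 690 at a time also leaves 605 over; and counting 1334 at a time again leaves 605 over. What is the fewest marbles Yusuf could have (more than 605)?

140675

N − 605 must be a common multiple of 1610, 690, and 1334.
1610 = 2 × 5 × 7 × 23
690 = 2 × 3 × 5 × 23
1334 = 2 × 23 × 29
LCM(1610, 690, 1334) = 2 × 3 × 5 × 7 × 23 × 29 = 140070.
Smallest N > 605 is LCM + 605 = 140070 + 605 = 140675.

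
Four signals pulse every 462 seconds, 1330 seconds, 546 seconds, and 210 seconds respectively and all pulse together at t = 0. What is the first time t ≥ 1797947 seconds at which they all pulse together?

2282280 seconds

Joint pulses occur at multiples of LCM(462, 1330, 546, 210).
462 = 2 × 3 × 7 × 11
1330 = 2 × 5 × 7 × 19
546 = 2 × 3 × 7 × 13
210 = 2 × 3 × 5 × 7
LCM(462, 1330, 546, 210) = 2 × 3 × 5 × 7 × 11 × 13 × 19 = 570570.
Smallest multiple of 570570 that is ≥ 1797947: ⌈1797947/570570⌉ × 570570 = 4 × 570570 = 2282280.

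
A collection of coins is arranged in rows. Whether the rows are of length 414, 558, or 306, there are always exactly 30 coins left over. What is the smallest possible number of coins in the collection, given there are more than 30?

218208

N − 30 must be a common multiple of 414, 558, and 306.
414 = 2 × 3^2 × 23
558 = 2 × 3^2 × 31
306 = 2 × 3^2 × 17
LCM(414, 558, 306) = 2 × 3^2 × 17 × 23 × 31 = 218178.
Smallest N > 30 is LCM + 30 = 218178 + 30 = 218208.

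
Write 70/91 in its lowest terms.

10/13

70 = 2 × 5 × 7
91 = 7 × 13
gcd(70, 91) = 7.
Divide numerator and denominator by 7: 70/91 = 10/13.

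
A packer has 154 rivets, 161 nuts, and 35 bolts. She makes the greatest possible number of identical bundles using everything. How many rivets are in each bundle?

Number of bundles = gcd(154, 161, 35).
154 = 2 × 7 × 11
161 = 7 × 23
35 = 5 × 7
gcd(154, 161, 35) = 7.
rivets per bundle = 154 / 7 = 22.

22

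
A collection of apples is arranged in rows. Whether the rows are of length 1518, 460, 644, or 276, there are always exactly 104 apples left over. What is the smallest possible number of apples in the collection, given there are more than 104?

106364

N − 104 must be a common multiple of 1518, 460, 644, and 276.
1518 = 2 × 3 × 11 × 23
460 = 2^2 × 5 × 23
644 = 2^2 × 7 × 23
276 = 2^2 × 3 × 23
LCM(1518, 460, 644, 276) = 2^2 × 3 × 5 × 7 × 11 × 23 = 106260.
Smallest N > 104 is LCM + 104 = 106260 + 104 = 106364.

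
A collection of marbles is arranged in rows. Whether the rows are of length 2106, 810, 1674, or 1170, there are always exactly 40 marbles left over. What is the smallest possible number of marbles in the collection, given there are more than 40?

N − 40 must be a common multiple of 2106, 810, 1674, and 1170.
2106 = 2 × 3^4 × 13
810 = 2 × 3^4 × 5
1674 = 2 × 3^3 × 31
1170 = 2 × 3^2 × 5 × 13
LCM(2106, 810, 1674, 1170) = 2 × 3^4 × 5 × 13 × 31 = 326430.
Smallest N > 40 is LCM + 40 = 326430 + 40 = 326470.

326470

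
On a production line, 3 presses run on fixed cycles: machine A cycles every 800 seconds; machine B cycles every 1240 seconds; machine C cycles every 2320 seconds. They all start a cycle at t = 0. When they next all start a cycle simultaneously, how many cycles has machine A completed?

The first common completion time is the LCM of the periods.
800 = 2^5 × 5^2
1240 = 2^3 × 5 × 31
2320 = 2^4 × 5 × 29
LCM(800, 1240, 2320) = 2^5 × 5^2 × 29 × 31 = 719200.
Cycles for period 800: 719200 / 800 = 899.

899 cycles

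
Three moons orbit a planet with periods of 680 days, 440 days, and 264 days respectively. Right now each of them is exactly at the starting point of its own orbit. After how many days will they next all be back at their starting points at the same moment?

The first simultaneous occurrence is after LCM of the individual periods.
680 = 2^3 × 5 × 17
440 = 2^3 × 5 × 11
264 = 2^3 × 3 × 11
LCM(680, 440, 264) = 2^3 × 3 × 5 × 11 × 17 = 22440.

22440 days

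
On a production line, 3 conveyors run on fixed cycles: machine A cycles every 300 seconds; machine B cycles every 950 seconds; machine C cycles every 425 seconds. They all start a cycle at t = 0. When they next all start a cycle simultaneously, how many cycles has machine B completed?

All finish a whole number of cycles simultaneously at t = LCM of the periods.
300 = 2^2 × 3 × 5^2
950 = 2 × 5^2 × 19
425 = 5^2 × 17
LCM(300, 950, 425) = 2^2 × 3 × 5^2 × 17 × 19 = 96900.
Cycles for period 950: 96900 / 950 = 102.

102 cycles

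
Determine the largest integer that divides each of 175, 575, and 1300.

25

175 = 5^2 × 7
575 = 5^2 × 23
1300 = 2^2 × 5^2 × 13
gcd(175, 575, 1300) = 5^2 = 25.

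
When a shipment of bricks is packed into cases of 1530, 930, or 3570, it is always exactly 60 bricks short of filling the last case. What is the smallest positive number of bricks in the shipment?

Being 60 short of a full case of size k means N ≡ −60 (mod k), i.e. N + 60 is a multiple of each size.
1530 = 2 × 3^2 × 5 × 17
930 = 2 × 3 × 5 × 31
3570 = 2 × 3 × 5 × 7 × 17
LCM(1530, 930, 3570) = 2 × 3^2 × 5 × 7 × 17 × 31 = 332010.
Smallest positive N is 332010 − 60 = 331950.

331950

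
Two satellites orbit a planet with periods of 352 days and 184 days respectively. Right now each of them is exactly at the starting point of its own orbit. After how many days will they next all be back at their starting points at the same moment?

8096 days

The first simultaneous occurrence is after LCM of the individual periods.
352 = 2^5 × 11
184 = 2^3 × 23
LCM(352, 184) = 2^5 × 11 × 23 = 8096.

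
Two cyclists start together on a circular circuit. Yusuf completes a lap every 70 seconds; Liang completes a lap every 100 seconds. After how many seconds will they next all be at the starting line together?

The first simultaneous occurrence is after LCM of the individual periods.
70 = 2 × 5 × 7
100 = 2^2 × 5^2
LCM(70, 100) = 2^2 × 5^2 × 7 = 700.

700 seconds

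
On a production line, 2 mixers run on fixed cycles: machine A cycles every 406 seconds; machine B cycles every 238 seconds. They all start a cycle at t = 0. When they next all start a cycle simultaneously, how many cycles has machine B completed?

They are all back at their starting positions together after one LCM of the periods.
406 = 2 × 7 × 29
238 = 2 × 7 × 17
LCM(406, 238) = 2 × 7 × 17 × 29 = 6902.
Cycles for period 238: 6902 / 238 = 29.

29 cycles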